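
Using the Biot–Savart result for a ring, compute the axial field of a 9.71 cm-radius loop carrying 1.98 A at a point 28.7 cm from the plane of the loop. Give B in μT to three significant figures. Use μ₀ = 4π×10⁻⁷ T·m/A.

B ≈ 0.422 μT

On the axis of a circular loop, B = μ₀IR² / [2(R²+z²)^(3/2)].
R² + z² = (0.0971)² + (0.287)² = 0.0918 m², and (R²+z²)^(3/2) = 2.78×10⁻² m³.
B = (4π×10⁻⁷ × 1.98 × 0.009428) / (2 × 2.78×10⁻²) = 4.22×10⁻⁷ T.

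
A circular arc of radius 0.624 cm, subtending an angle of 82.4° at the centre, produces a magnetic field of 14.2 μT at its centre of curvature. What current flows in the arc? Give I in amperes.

I ≈ 0.616 A

For a circular arc, B = μ₀Iφ/(4πR) with φ in radians; here φ = 1.438 rad.
So I = 4πRB/(μ₀φ) = 4π × 0.00624 × 1.42×10⁻⁵ / (4π×10⁻⁷ × 1.438) = 0.616 A.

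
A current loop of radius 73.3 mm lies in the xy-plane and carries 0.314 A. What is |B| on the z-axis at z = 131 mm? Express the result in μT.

B ≈ 0.313 μT

On the axis of a circular loop, B = μ₀IR² / [2(R²+z²)^(3/2)].
R² + z² = (0.0733)² + (0.131)² = 0.02253 m², and (R²+z²)^(3/2) = 3.38×10⁻³ m³.
B = (4π×10⁻⁷ × 0.314 × 0.005373) / (2 × 3.38×10⁻³) = 3.13×10⁻⁷ T.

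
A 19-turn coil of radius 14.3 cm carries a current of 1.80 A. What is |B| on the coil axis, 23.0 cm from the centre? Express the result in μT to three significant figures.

For an N-turn flat coil, B = Nμ₀IR²/[2(R²+z²)^(3/2)] with R = 0.143 m, z = 0.23 m.
B = 19 × 1.16×10⁻⁶ T = 2.21×10⁻⁵ T.

B ≈ 22.1 μT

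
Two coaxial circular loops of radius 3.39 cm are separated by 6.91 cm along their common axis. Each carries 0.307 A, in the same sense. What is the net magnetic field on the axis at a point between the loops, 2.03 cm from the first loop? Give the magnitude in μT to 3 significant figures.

Each loop contributes B = μ₀IR²/[2(R²+z²)^(3/2)] on the axis, with z measured from that loop.
Loop 1 (z = 0.0203 m): B₁ = 3.59×10⁻⁶ T. Loop 2 (z = 0.0488 m): B₂ = 1.06×10⁻⁶ T.
The fields add: B = B₁ + B₂ = 4.65×10⁻⁶ T.

B ≈ 4.65 μT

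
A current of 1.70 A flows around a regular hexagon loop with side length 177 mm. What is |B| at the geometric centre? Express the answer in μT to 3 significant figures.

Each side is a finite straight segment at perpendicular distance d = a/(2 tan(π/6)) = 0.1533 m from the centre, with end-angles ±π/6.
One side contributes B₁ = (μ₀I/4πd)·2 sin(π/6) = 1.11×10⁻⁶ T.
All 6 sides add in the same direction: B = 6 × 1.11×10⁻⁶ = 6.65×10⁻⁶ T.

B ≈ 6.65 μT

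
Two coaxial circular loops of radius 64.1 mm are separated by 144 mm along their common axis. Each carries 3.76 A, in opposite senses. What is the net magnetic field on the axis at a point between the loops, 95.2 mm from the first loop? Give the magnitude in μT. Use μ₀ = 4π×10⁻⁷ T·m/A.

Each loop contributes B = μ₀IR²/[2(R²+z²)^(3/2)] on the axis, with z measured from that loop.
Loop 1 (z = 0.0952 m): B₁ = 6.42×10⁻⁶ T. Loop 2 (z = 0.0488 m): B₂ = 1.86×10⁻⁵ T.
The fields oppose: B = |B₁ − B₂| = 1.21×10⁻⁵ T.

B ≈ 12.1 μT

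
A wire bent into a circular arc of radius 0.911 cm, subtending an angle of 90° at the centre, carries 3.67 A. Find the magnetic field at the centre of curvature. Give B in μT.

The Biot–Savart field of a circular arc at its centre is B = μ₀Iφ/(4πR), with φ = 1.571 rad.
B = (4π×10⁻⁷ × 3.67 × 1.571) / (4π × 0.00911) = 6.33×10⁻⁵ T.

B ≈ 63.3 μT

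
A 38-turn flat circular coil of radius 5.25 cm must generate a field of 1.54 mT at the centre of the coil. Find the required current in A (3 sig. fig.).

For an N-turn coil, B = Nμ₀I/(2R) with R = 0.0525 m, so I = 2RB/(Nμ₀) = 2 × 0.0525 × 1.54×10⁻³ / (38 × 4π×10⁻⁷) = 3.39 A.

I ≈ 3.39 A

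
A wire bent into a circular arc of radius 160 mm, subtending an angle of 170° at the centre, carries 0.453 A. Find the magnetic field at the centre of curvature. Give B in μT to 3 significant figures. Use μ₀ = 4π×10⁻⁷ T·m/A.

The Biot–Savart field of a circular arc at its centre is B = μ₀Iφ/(4πR), with φ = 2.967 rad.
B = (4π×10⁻⁷ × 0.453 × 2.967) / (4π × 0.16) = 8.40×10⁻⁷ T.

B ≈ 0.840 μT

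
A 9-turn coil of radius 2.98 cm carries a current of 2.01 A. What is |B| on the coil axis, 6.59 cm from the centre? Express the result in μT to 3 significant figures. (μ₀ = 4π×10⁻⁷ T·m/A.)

For an N-turn flat coil, B = Nμ₀IR²/[2(R²+z²)^(3/2)] with R = 0.0298 m, z = 0.0659 m.
B = 9 × 2.96×10⁻⁶ T = 2.67×10⁻⁵ T.

B ≈ 26.7 μT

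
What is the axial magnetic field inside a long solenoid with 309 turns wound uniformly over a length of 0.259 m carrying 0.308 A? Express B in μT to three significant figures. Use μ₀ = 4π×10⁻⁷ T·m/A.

B ≈ 462 μT

Inside a long solenoid, B = μ₀nI with n = 1193 turns/m.
B = 4π×10⁻⁷ × 1193 × 0.308 = 4.62×10⁻⁴ T.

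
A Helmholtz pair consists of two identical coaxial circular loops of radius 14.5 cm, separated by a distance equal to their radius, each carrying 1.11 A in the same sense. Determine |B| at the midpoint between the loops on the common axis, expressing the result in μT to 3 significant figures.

Each loop contributes B = μ₀IR²/[2(R²+z²)^(3/2)] on the axis, with z measured from that loop.
Loop 1 (z = 0.0725 m): B₁ = 3.44×10⁻⁶ T. Loop 2 (z = 0.0725 m): B₂ = 3.44×10⁻⁶ T.
The fields add: B = B₁ + B₂ = 6.88×10⁻⁶ T.

B ≈ 6.88 μT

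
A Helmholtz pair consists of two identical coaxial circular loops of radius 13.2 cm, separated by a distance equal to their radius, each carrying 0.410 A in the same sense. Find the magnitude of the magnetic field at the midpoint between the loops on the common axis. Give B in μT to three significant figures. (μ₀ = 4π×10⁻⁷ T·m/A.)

B ≈ 2.79 μT

Each loop contributes B = μ₀IR²/[2(R²+z²)^(3/2)] on the axis, with z measured from that loop.
Loop 1 (z = 0.066 m): B₁ = 1.40×10⁻⁶ T. Loop 2 (z = 0.066 m): B₂ = 1.40×10⁻⁶ T.
The fields add: B = B₁ + B₂ = 2.79×10⁻⁶ T.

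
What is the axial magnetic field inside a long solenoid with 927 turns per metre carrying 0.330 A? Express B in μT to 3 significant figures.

Inside a long solenoid, B = μ₀nI with n = 927 turns/m.
B = 4π×10⁻⁷ × 927 × 0.330 = 3.84×10⁻⁴ T.

B ≈ 384 μT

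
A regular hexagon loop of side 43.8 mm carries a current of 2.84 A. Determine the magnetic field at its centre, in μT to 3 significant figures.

B ≈ 44.9 μT

Each side is a finite straight segment at perpendicular distance d = a/(2 tan(π/6)) = 0.03793 m from the centre, with end-angles ±π/6.
One side contributes B₁ = (μ₀I/4πd)·2 sin(π/6) = 7.49×10⁻⁶ T.
All 6 sides add in the same direction: B = 6 × 7.49×10⁻⁶ = 4.49×10⁻⁵ T.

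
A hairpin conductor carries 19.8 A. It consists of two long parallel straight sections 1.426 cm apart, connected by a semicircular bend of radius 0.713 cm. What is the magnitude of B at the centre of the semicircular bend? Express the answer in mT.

The semicircular arc contributes B_arc = μ₀I·π/(4πR) = μ₀I/(4R) = 8.72×10⁻⁴ T.
Each semi-infinite lead is at perpendicular distance R = 0.00713 m from the centre, with the perpendicular foot at its near end, so it contributes μ₀I/(4πR); both point the same way, together 5.55×10⁻⁴ T.
Arc and leads all point the same direction: B = 8.72×10⁻⁴ + 5.55×10⁻⁴ = 1.43×10⁻³ T.

B ≈ 1.43 mT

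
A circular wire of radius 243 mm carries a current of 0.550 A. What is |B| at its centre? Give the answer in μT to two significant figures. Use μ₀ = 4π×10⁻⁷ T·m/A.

At the centre of a circular loop the Biot–Savart law gives B = μ₀I/(2R).
B = (4π×10⁻⁷ × 0.550) / (2 × 0.243) = 1.42×10⁻⁶ T.

B ≈ 1.4 μT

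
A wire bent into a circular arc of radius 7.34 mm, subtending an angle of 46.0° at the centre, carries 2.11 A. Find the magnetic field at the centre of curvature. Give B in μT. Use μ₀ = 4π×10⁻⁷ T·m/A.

B ≈ 23.1 μT

The Biot–Savart field of a circular arc at its centre is B = μ₀Iφ/(4πR), with φ = 0.8029 rad.
B = (4π×10⁻⁷ × 2.11 × 0.8029) / (4π × 0.00734) = 2.31×10⁻⁵ T.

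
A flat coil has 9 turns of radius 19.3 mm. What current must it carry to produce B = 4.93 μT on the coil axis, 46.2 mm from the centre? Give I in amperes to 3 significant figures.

I ≈ 0.294 A

For an N-turn coil, B = Nμ₀IR²/[2(R²+z²)^(3/2)] with R = 0.0193 m, z = 0.0462 m, so I = 2B(R²+z²)^(3/2)/(Nμ₀R²) = 2 × 4.93×10⁻⁶ × 1.26×10⁻⁴ / (9 × 4π×10⁻⁷ × 0.0003725) = 0.294 A.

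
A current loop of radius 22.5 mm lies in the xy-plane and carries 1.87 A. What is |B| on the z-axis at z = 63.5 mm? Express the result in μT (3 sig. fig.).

On the axis of a circular loop, B = μ₀IR² / [2(R²+z²)^(3/2)].
R² + z² = (0.0225)² + (0.0635)² = 0.004538 m², and (R²+z²)^(3/2) = 3.06×10⁻⁴ m³.
B = (4π×10⁻⁷ × 1.87 × 0.0005062) / (2 × 3.06×10⁻⁴) = 1.95×10⁻⁶ T.

B ≈ 1.95 μT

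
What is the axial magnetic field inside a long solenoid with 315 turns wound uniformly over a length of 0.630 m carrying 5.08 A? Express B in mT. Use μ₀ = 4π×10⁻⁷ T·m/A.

Inside a long solenoid, B = μ₀nI with n = 500 turns/m.
B = 4π×10⁻⁷ × 500 × 5.08 = 3.19×10⁻³ T.

B ≈ 3.19 mT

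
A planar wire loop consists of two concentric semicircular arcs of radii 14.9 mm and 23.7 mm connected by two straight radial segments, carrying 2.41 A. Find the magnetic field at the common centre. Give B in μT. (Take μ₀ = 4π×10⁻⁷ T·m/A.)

The radial connectors point toward the centre, so dl × r̂ = 0 and they contribute nothing.
Each semicircle gives μ₀I/(4R): inner arc 5.08×10⁻⁵ T, outer arc 3.19×10⁻⁵ T.
The two arcs carry current in opposite angular senses, so their fields oppose: B = |5.08×10⁻⁵ − 3.19×10⁻⁵| = 1.89×10⁻⁵ T.

B ≈ 18.9 μT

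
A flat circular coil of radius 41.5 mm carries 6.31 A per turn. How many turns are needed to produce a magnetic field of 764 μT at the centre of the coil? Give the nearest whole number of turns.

For an N-turn coil, B = Nμ₀I/(2R). A single turn gives B₁ = 9.55×10⁻⁵ T with R = 0.0415 m.
N = B/B₁ = 7.64×10⁻⁴ / 9.55×10⁻⁵ = 8.00.

N = 8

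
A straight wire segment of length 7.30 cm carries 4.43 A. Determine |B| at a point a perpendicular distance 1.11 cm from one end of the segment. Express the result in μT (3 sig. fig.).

For a finite straight segment, B = (μ₀I/4πd)(sinθ₁ + sinθ₂), where θ₁, θ₂ are the angles from the perpendicular to each end.
The perpendicular foot is at one end, so the two end-offsets along the wire are 0 and L = 0.073 m.
sinθ₁ = 0/√(0²+0.0111²) = 0.0000; sinθ₂ = 0.073/√(0.073²+0.0111²) = 0.9886.
B = (4π×10⁻⁷ × 4.43) / (4π × 0.0111) × (0.0000 + 0.9886) = 3.95×10⁻⁵ T.

B ≈ 39.5 μT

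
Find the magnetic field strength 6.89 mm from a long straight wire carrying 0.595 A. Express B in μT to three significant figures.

For an infinitely long straight wire, B = μ₀I/(2πd).
B = (4π×10⁻⁷ × 0.595) / (2π × 0.00689) = 1.73×10⁻⁵ T.

B ≈ 17.3 μT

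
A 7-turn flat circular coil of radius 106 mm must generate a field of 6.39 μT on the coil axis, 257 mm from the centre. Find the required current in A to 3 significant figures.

For an N-turn coil, B = Nμ₀IR²/[2(R²+z²)^(3/2)] with R = 0.106 m, z = 0.257 m, so I = 2B(R²+z²)^(3/2)/(Nμ₀R²) = 2 × 6.39×10⁻⁶ × 2.15×10⁻² / (7 × 4π×10⁻⁷ × 0.01124) = 2.78 A.

I ≈ 2.78 A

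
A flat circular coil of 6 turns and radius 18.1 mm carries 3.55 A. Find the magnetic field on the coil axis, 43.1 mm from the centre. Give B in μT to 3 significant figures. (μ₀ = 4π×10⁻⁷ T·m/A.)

For an N-turn flat coil, B = Nμ₀IR²/[2(R²+z²)^(3/2)] with R = 0.0181 m, z = 0.0431 m.
B = 6 × 7.15×10⁻⁶ T = 4.29×10⁻⁵ T.

B ≈ 42.9 μT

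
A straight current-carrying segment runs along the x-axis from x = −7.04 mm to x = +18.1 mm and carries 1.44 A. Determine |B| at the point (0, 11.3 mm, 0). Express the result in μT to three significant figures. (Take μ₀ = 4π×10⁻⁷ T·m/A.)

B ≈ 17.5 μT

For a finite straight segment, B = (μ₀I/4πd)(sinθ₁ + sinθ₂), where θ₁, θ₂ are the angles from the perpendicular to each end.
The perpendicular distance is d = 0.0113 m; the end-offsets along the wire are a = 0.00704 m and b = 0.0181 m.
sinθ₁ = 0.00704/√(0.00704²+0.0113²) = 0.5288; sinθ₂ = 0.0181/√(0.0181²+0.0113²) = 0.8483.
B = (4π×10⁻⁷ × 1.44) / (4π × 0.0113) × (0.5288 + 0.8483) = 1.75×10⁻⁵ T.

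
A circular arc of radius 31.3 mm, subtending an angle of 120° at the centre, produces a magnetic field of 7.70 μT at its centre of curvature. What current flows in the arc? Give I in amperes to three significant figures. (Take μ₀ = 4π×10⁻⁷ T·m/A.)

For a circular arc, B = μ₀Iφ/(4πR) with φ in radians; here φ = 2.094 rad.
So I = 4πRB/(μ₀φ) = 4π × 0.0313 × 7.70×10⁻⁶ / (4π×10⁻⁷ × 2.094) = 1.15 A.

I ≈ 1.15 A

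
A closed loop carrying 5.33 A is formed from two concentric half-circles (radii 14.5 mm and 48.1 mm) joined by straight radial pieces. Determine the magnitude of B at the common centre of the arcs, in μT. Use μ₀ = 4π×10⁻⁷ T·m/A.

The radial connectors point toward the centre, so dl × r̂ = 0 and they contribute nothing.
Each semicircle gives μ₀I/(4R): inner arc 1.15×10⁻⁴ T, outer arc 3.48×10⁻⁵ T.
The two arcs carry current in opposite angular senses, so their fields oppose: B = |1.15×10⁻⁴ − 3.48×10⁻⁵| = 8.07×10⁻⁵ T.

B ≈ 80.7 μT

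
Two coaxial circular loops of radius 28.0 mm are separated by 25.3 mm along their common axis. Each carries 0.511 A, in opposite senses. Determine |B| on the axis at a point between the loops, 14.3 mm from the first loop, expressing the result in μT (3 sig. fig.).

B ≈ 1.15 μT

Each loop contributes B = μ₀IR²/[2(R²+z²)^(3/2)] on the axis, with z measured from that loop.
Loop 1 (z = 0.0143 m): B₁ = 8.10×10⁻⁶ T. Loop 2 (z = 0.011 m): B₂ = 9.25×10⁻⁶ T.
The fields oppose: B = |B₁ − B₂| = 1.15×10⁻⁶ T.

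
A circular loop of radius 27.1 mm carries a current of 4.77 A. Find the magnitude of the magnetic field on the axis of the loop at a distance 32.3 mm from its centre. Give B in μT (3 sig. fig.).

On the axis of a circular loop, B = μ₀IR² / [2(R²+z²)^(3/2)].
R² + z² = (0.0271)² + (0.0323)² = 0.001778 m², and (R²+z²)^(3/2) = 7.50×10⁻⁵ m³.
B = (4π×10⁻⁷ × 4.77 × 0.0007344) / (2 × 7.50×10⁻⁵) = 2.94×10⁻⁵ T.

B ≈ 29.4 μT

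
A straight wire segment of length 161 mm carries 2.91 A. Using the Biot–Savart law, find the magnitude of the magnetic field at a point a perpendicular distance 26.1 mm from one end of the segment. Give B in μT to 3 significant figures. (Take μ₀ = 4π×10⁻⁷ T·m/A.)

For a finite straight segment, B = (μ₀I/4πd)(sinθ₁ + sinθ₂), where θ₁, θ₂ are the angles from the perpendicular to each end.
The perpendicular foot is at one end, so the two end-offsets along the wire are 0 and L = 0.161 m.
sinθ₁ = 0/√(0²+0.0261²) = 0.0000; sinθ₂ = 0.161/√(0.161²+0.0261²) = 0.9871.
B = (4π×10⁻⁷ × 2.91) / (4π × 0.0261) × (0.0000 + 0.9871) = 1.10×10⁻⁵ T.

B ≈ 11.0 μT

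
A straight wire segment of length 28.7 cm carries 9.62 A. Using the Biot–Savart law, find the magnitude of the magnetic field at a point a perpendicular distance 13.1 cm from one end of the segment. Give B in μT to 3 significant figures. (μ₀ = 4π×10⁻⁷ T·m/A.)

For a finite straight segment, B = (μ₀I/4πd)(sinθ₁ + sinθ₂), where θ₁, θ₂ are the angles from the perpendicular to each end.
The perpendicular foot is at one end, so the two end-offsets along the wire are 0 and L = 0.287 m.
sinθ₁ = 0/√(0²+0.131²) = 0.0000; sinθ₂ = 0.287/√(0.287²+0.131²) = 0.9097.
B = (4π×10⁻⁷ × 9.62) / (4π × 0.131) × (0.0000 + 0.9097) = 6.68×10⁻⁶ T.

B ≈ 6.68 μT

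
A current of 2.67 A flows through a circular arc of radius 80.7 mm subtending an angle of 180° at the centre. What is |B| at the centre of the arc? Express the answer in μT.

B ≈ 10.4 μT

The Biot–Savart field of a circular arc at its centre is B = μ₀Iφ/(4πR), with φ = 3.142 rad.
B = (4π×10⁻⁷ × 2.67 × 3.142) / (4π × 0.0807) = 1.04×10⁻⁵ T.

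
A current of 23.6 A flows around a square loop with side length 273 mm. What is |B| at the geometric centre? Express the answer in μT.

Each side is a finite straight segment at perpendicular distance d = a/(2 tan(π/4)) = 0.1365 m from the centre, with end-angles ±π/4.
One side contributes B₁ = (μ₀I/4πd)·2 sin(π/4) = 2.45×10⁻⁵ T.
All 4 sides add in the same direction: B = 4 × 2.45×10⁻⁵ = 9.78×10⁻⁵ T.

B ≈ 97.8 μT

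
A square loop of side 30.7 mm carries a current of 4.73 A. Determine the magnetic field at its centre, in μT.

Each side is a finite straight segment at perpendicular distance d = a/(2 tan(π/4)) = 0.01535 m from the centre, with end-angles ±π/4.
One side contributes B₁ = (μ₀I/4πd)·2 sin(π/4) = 4.36×10⁻⁵ T.
All 4 sides add in the same direction: B = 4 × 4.36×10⁻⁵ = 1.74×10⁻⁴ T.

B ≈ 174 μT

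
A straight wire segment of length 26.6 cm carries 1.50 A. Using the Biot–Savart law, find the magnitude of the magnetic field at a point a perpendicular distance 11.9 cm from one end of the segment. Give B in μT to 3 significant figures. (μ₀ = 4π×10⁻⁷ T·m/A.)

B ≈ 1.15 μT

For a finite straight segment, B = (μ₀I/4πd)(sinθ₁ + sinθ₂), where θ₁, θ₂ are the angles from the perpendicular to each end.
The perpendicular foot is at one end, so the two end-offsets along the wire are 0 and L = 0.266 m.
sinθ₁ = 0/√(0²+0.119²) = 0.0000; sinθ₂ = 0.266/√(0.266²+0.119²) = 0.9128.
B = (4π×10⁻⁷ × 1.50) / (4π × 0.119) × (0.0000 + 0.9128) = 1.15×10⁻⁶ T.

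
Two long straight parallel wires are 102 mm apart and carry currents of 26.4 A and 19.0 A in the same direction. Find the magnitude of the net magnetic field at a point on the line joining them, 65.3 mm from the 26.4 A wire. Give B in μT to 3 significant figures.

B ≈ 22.7 μT

Each long wire gives B = μ₀I/(2πd). Distances are d₁ = 0.0653 m and d₂ = 0.0367 m.
B₁ = 8.09×10⁻⁵ T, B₂ = 1.04×10⁻⁴ T.
Between parallel currents the two contributions point in opposite directions, so they subtract. B = |B₁ − B₂| = |8.09×10⁻⁵ − 1.04×10⁻⁴| = 2.27×10⁻⁵ T.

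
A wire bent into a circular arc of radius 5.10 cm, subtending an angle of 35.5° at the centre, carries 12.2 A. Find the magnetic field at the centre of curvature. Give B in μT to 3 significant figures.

The Biot–Savart field of a circular arc at its centre is B = μ₀Iφ/(4πR), with φ = 0.6196 rad.
B = (4π×10⁻⁷ × 12.2 × 0.6196) / (4π × 0.051) = 1.48×10⁻⁵ T.

B ≈ 14.8 μT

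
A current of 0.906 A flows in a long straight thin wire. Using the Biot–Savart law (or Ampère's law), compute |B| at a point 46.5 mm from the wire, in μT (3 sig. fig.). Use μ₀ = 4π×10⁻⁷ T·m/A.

For an infinitely long straight wire, B = μ₀I/(2πd).
B = (4π×10⁻⁷ × 0.906) / (2π × 0.0465) = 3.90×10⁻⁶ T.

B ≈ 3.90 μT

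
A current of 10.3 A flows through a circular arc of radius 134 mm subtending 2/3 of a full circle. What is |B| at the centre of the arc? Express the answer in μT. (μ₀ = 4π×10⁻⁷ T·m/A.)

B ≈ 32.2 μT

The Biot–Savart field of a circular arc at its centre is B = μ₀Iφ/(4πR), with φ = 4.189 rad.
B = (4π×10⁻⁷ × 10.3 × 4.189) / (4π × 0.134) = 3.22×10⁻⁵ T.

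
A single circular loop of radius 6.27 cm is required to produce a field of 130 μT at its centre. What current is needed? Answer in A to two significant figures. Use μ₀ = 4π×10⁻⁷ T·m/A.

At the centre of a circular loop B = μ₀I/(2R), so I = 2RB/μ₀.
With R = 0.0627 m, I = 2 × 0.0627 × 1.30×10⁻⁴ / (4π×10⁻⁷) = 13.0 A.

I ≈ 13 A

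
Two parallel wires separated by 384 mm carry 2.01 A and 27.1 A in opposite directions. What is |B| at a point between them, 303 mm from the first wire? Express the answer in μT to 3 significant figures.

B ≈ 68.2 μT

Each long wire gives B = μ₀I/(2πd). Distances are d₁ = 0.303 m and d₂ = 0.081 m.
B₁ = 1.33×10⁻⁶ T, B₂ = 6.69×10⁻⁵ T.
Between antiparallel currents both contributions point the same way, so they add. B = B₁ + B₂ = 1.33×10⁻⁶ + 6.69×10⁻⁵ = 6.82×10⁻⁵ T.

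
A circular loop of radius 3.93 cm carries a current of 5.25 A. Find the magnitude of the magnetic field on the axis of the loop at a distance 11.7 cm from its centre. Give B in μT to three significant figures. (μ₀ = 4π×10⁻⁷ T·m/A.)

B ≈ 2.71 μT

On the axis of a circular loop, B = μ₀IR² / [2(R²+z²)^(3/2)].
R² + z² = (0.0393)² + (0.117)² = 0.01523 m², and (R²+z²)^(3/2) = 1.88×10⁻³ m³.
B = (4π×10⁻⁷ × 5.25 × 0.001544) / (2 × 1.88×10⁻³) = 2.71×10⁻⁶ T.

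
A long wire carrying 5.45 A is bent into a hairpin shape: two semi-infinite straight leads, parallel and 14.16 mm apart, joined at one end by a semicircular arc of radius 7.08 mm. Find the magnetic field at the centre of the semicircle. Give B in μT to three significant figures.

The semicircular arc contributes B_arc = μ₀I·π/(4πR) = μ₀I/(4R) = 2.42×10⁻⁴ T.
Each semi-infinite lead is at perpendicular distance R = 0.00708 m from the centre, with the perpendicular foot at its near end, so it contributes μ₀I/(4πR); both point the same way, together 1.54×10⁻⁴ T.
Arc and leads all point the same direction: B = 2.42×10⁻⁴ + 1.54×10⁻⁴ = 3.96×10⁻⁴ T.

B ≈ 396 μT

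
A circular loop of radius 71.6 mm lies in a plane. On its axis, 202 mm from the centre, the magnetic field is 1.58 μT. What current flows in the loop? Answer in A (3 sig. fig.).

On the axis of a loop, B = μ₀IR²/[2(R²+z²)^(3/2)], so I = 2B(R²+z²)^(3/2)/(μ₀R²).
R² + z² = 0.005127 + 0.0408 = 0.04593 m²; raised to 3/2 gives 9.84×10⁻³ m³.
I = 2 × 1.58×10⁻⁶ × 9.84×10⁻³ / (1.26×10⁻⁶ × 0.005127) = 4.83 A.

I ≈ 4.83 A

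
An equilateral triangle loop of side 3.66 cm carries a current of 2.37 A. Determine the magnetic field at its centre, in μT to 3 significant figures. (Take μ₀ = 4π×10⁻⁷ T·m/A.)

Each side is a finite straight segment at perpendicular distance d = a/(2 tan(π/3)) = 0.01057 m from the centre, with end-angles ±π/3.
One side contributes B₁ = (μ₀I/4πd)·2 sin(π/3) = 3.89×10⁻⁵ T.
All 3 sides add in the same direction: B = 3 × 3.89×10⁻⁵ = 1.17×10⁻⁴ T.

B ≈ 117 μT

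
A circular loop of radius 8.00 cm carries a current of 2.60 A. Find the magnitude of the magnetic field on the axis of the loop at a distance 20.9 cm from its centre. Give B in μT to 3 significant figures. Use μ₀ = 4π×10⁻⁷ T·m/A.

B ≈ 0.933 μT

On the axis of a circular loop, B = μ₀IR² / [2(R²+z²)^(3/2)].
R² + z² = (0.08)² + (0.209)² = 0.05008 m², and (R²+z²)^(3/2) = 1.12×10⁻² m³.
B = (4π×10⁻⁷ × 2.60 × 0.0064) / (2 × 1.12×10⁻²) = 9.33×10⁻⁷ T.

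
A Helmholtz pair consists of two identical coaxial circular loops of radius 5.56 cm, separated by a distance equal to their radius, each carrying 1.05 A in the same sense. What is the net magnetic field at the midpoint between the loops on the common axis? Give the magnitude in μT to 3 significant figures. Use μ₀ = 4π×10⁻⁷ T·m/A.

Each loop contributes B = μ₀IR²/[2(R²+z²)^(3/2)] on the axis, with z measured from that loop.
Loop 1 (z = 0.0278 m): B₁ = 8.49×10⁻⁶ T. Loop 2 (z = 0.0278 m): B₂ = 8.49×10⁻⁶ T.
The fields add: B = B₁ + B₂ = 1.70×10⁻⁵ T.

B ≈ 17.0 μT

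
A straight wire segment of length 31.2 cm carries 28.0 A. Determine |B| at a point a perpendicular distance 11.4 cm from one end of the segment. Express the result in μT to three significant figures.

B ≈ 23.1 μT

For a finite straight segment, B = (μ₀I/4πd)(sinθ₁ + sinθ₂), where θ₁, θ₂ are the angles from the perpendicular to each end.
The perpendicular foot is at one end, so the two end-offsets along the wire are 0 and L = 0.312 m.
sinθ₁ = 0/√(0²+0.114²) = 0.0000; sinθ₂ = 0.312/√(0.312²+0.114²) = 0.9393.
B = (4π×10⁻⁷ × 28.0) / (4π × 0.114) × (0.0000 + 0.9393) = 2.31×10⁻⁵ T.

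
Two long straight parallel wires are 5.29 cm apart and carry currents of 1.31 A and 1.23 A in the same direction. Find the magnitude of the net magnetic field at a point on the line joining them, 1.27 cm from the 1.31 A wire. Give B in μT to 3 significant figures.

Each long wire gives B = μ₀I/(2πd). Distances are d₁ = 0.0127 m and d₂ = 0.0402 m.
B₁ = 2.06×10⁻⁵ T, B₂ = 6.12×10⁻⁶ T.
Between parallel currents the two contributions point in opposite directions, so they subtract. B = |B₁ − B₂| = |2.06×10⁻⁵ − 6.12×10⁻⁶| = 1.45×10⁻⁵ T.

B ≈ 14.5 μT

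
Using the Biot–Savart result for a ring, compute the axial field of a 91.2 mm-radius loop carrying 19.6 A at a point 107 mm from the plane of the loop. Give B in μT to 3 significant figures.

B ≈ 36.9 μT

On the axis of a circular loop, B = μ₀IR² / [2(R²+z²)^(3/2)].
R² + z² = (0.0912)² + (0.107)² = 0.01977 m², and (R²+z²)^(3/2) = 2.78×10⁻³ m³.
B = (4π×10⁻⁷ × 19.6 × 0.008317) / (2 × 2.78×10⁻³) = 3.69×10⁻⁵ T.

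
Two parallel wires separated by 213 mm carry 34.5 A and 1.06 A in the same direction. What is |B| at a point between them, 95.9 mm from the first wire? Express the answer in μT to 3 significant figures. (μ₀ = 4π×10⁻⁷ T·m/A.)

Each long wire gives B = μ₀I/(2πd). Distances are d₁ = 0.0959 m and d₂ = 0.1171 m.
B₁ = 7.19×10⁻⁵ T, B₂ = 1.81×10⁻⁶ T.
Between parallel currents the two contributions point in opposite directions, so they subtract. B = |B₁ − B₂| = |7.19×10⁻⁵ − 1.81×10⁻⁶| = 7.01×10⁻⁵ T.

B ≈ 70.1 μT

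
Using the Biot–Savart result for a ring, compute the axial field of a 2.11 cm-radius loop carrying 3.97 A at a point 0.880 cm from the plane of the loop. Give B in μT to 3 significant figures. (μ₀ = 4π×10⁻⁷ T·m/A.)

On the axis of a circular loop, B = μ₀IR² / [2(R²+z²)^(3/2)].
R² + z² = (0.0211)² + (0.0088)² = 0.0005227 m², and (R²+z²)^(3/2) = 1.19×10⁻⁵ m³.
B = (4π×10⁻⁷ × 3.97 × 0.0004452) / (2 × 1.19×10⁻⁵) = 9.29×10⁻⁵ T.

B ≈ 92.9 μT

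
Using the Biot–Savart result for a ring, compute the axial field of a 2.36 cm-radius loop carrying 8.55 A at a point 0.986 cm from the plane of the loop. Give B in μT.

B ≈ 179 μT

On the axis of a circular loop, B = μ₀IR² / [2(R²+z²)^(3/2)].
R² + z² = (0.0236)² + (0.00986)² = 0.0006542 m², and (R²+z²)^(3/2) = 1.67×10⁻⁵ m³.
B = (4π×10⁻⁷ × 8.55 × 0.000557) / (2 × 1.67×10⁻⁵) = 1.79×10⁻⁴ T.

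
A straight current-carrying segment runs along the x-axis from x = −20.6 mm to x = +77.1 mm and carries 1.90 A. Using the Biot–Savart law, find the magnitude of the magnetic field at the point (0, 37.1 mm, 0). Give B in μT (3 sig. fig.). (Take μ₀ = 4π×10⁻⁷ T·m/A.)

B ≈ 7.10 μT

For a finite straight segment, B = (μ₀I/4πd)(sinθ₁ + sinθ₂), where θ₁, θ₂ are the angles from the perpendicular to each end.
The perpendicular distance is d = 0.0371 m; the end-offsets along the wire are a = 0.0206 m and b = 0.0771 m.
sinθ₁ = 0.0206/√(0.0206²+0.0371²) = 0.4854; sinθ₂ = 0.0771/√(0.0771²+0.0371²) = 0.9011.
B = (4π×10⁻⁷ × 1.90) / (4π × 0.0371) × (0.4854 + 0.9011) = 7.10×10⁻⁶ T.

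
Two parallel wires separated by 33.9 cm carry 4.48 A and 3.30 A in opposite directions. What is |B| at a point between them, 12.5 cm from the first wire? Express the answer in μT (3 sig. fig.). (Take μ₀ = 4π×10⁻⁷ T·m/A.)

B ≈ 10.3 μT

Each long wire gives B = μ₀I/(2πd). Distances are d₁ = 0.125 m and d₂ = 0.214 m.
B₁ = 7.17×10⁻⁶ T, B₂ = 3.08×10⁻⁶ T.
Between antiparallel currents both contributions point the same way, so they add. B = B₁ + B₂ = 7.17×10⁻⁶ + 3.08×10⁻⁶ = 1.03×10⁻⁵ T.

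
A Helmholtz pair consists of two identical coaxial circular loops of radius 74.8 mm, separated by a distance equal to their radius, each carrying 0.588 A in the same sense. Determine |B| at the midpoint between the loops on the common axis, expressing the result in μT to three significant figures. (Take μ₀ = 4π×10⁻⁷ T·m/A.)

B ≈ 7.07 μT

Each loop contributes B = μ₀IR²/[2(R²+z²)^(3/2)] on the axis, with z measured from that loop.
Loop 1 (z = 0.0374 m): B₁ = 3.53×10⁻⁶ T. Loop 2 (z = 0.0374 m): B₂ = 3.53×10⁻⁶ T.
The fields add: B = B₁ + B₂ = 7.07×10⁻⁶ T.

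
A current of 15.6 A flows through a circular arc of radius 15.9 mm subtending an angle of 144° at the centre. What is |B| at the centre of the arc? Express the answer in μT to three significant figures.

B ≈ 247 μT

The Biot–Savart field of a circular arc at its centre is B = μ₀Iφ/(4πR), with φ = 2.513 rad.
B = (4π×10⁻⁷ × 15.6 × 2.513) / (4π × 0.0159) = 2.47×10⁻⁴ T.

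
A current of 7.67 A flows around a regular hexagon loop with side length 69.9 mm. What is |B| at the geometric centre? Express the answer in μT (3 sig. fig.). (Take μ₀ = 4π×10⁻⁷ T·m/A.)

Each side is a finite straight segment at perpendicular distance d = a/(2 tan(π/6)) = 0.06054 m from the centre, with end-angles ±π/6.
One side contributes B₁ = (μ₀I/4πd)·2 sin(π/6) = 1.27×10⁻⁵ T.
All 6 sides add in the same direction: B = 6 × 1.27×10⁻⁵ = 7.60×10⁻⁵ T.

B ≈ 76.0 μT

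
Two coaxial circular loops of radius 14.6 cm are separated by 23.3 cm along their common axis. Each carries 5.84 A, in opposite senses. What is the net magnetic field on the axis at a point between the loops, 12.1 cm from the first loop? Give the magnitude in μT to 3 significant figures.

Each loop contributes B = μ₀IR²/[2(R²+z²)^(3/2)] on the axis, with z measured from that loop.
Loop 1 (z = 0.121 m): B₁ = 1.15×10⁻⁵ T. Loop 2 (z = 0.112 m): B₂ = 1.26×10⁻⁵ T.
The fields oppose: B = |B₁ − B₂| = 1.08×10⁻⁶ T.

B ≈ 1.08 μT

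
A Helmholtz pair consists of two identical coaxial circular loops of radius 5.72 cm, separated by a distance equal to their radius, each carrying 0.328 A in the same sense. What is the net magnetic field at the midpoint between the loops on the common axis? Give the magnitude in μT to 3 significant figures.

Each loop contributes B = μ₀IR²/[2(R²+z²)^(3/2)] on the axis, with z measured from that loop.
Loop 1 (z = 0.0286 m): B₁ = 2.58×10⁻⁶ T. Loop 2 (z = 0.0286 m): B₂ = 2.58×10⁻⁶ T.
The fields add: B = B₁ + B₂ = 5.16×10⁻⁶ T.

B ≈ 5.16 μT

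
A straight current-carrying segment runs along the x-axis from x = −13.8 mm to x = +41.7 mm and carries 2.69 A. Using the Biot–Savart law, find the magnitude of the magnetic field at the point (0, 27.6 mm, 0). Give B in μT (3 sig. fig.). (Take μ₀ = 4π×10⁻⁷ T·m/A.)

For a finite straight segment, B = (μ₀I/4πd)(sinθ₁ + sinθ₂), where θ₁, θ₂ are the angles from the perpendicular to each end.
The perpendicular distance is d = 0.0276 m; the end-offsets along the wire are a = 0.0138 m and b = 0.0417 m.
sinθ₁ = 0.0138/√(0.0138²+0.0276²) = 0.4472; sinθ₂ = 0.0417/√(0.0417²+0.0276²) = 0.8339.
B = (4π×10⁻⁷ × 2.69) / (4π × 0.0276) × (0.4472 + 0.8339) = 1.25×10⁻⁵ T.

B ≈ 12.5 μT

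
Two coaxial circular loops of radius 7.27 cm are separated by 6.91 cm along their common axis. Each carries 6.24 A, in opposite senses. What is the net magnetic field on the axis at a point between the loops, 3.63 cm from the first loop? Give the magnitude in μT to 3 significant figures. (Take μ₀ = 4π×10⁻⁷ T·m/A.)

Each loop contributes B = μ₀IR²/[2(R²+z²)^(3/2)] on the axis, with z measured from that loop.
Loop 1 (z = 0.0363 m): B₁ = 3.86×10⁻⁵ T. Loop 2 (z = 0.0328 m): B₂ = 4.08×10⁻⁵ T.
The fields oppose: B = |B₁ − B₂| = 2.22×10⁻⁶ T.

B ≈ 2.22 μT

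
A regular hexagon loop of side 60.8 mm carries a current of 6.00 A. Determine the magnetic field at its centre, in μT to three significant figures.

B ≈ 68.4 μT

Each side is a finite straight segment at perpendicular distance d = a/(2 tan(π/6)) = 0.05265 m from the centre, with end-angles ±π/6.
One side contributes B₁ = (μ₀I/4πd)·2 sin(π/6) = 1.14×10⁻⁵ T.
All 6 sides add in the same direction: B = 6 × 1.14×10⁻⁵ = 6.84×10⁻⁵ T.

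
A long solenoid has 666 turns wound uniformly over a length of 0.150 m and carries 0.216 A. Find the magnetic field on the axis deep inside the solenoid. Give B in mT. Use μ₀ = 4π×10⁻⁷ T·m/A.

B ≈ 1.21 mT

Inside a long solenoid, B = μ₀nI with n = 4440 turns/m.
B = 4π×10⁻⁷ × 4440 × 0.216 = 1.21×10⁻³ T.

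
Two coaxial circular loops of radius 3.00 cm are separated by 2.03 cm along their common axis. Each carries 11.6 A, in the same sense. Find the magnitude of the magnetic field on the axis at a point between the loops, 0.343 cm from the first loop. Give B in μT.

Each loop contributes B = μ₀IR²/[2(R²+z²)^(3/2)] on the axis, with z measured from that loop.
Loop 1 (z = 0.00343 m): B₁ = 2.38×10⁻⁴ T. Loop 2 (z = 0.01687 m): B₂ = 1.61×10⁻⁴ T.
The fields add: B = B₁ + B₂ = 3.99×10⁻⁴ T.

B ≈ 399 μT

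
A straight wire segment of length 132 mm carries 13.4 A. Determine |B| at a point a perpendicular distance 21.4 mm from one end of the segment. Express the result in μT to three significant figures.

For a finite straight segment, B = (μ₀I/4πd)(sinθ₁ + sinθ₂), where θ₁, θ₂ are the angles from the perpendicular to each end.
The perpendicular foot is at one end, so the two end-offsets along the wire are 0 and L = 0.132 m.
sinθ₁ = 0/√(0²+0.0214²) = 0.0000; sinθ₂ = 0.132/√(0.132²+0.0214²) = 0.9871.
B = (4π×10⁻⁷ × 13.4) / (4π × 0.0214) × (0.0000 + 0.9871) = 6.18×10⁻⁵ T.

B ≈ 61.8 μT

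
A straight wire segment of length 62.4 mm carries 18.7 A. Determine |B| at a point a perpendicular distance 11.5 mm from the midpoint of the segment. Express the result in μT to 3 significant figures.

For a finite straight segment, B = (μ₀I/4πd)(sinθ₁ + sinθ₂), where θ₁, θ₂ are the angles from the perpendicular to each end.
The perpendicular from the point meets the wire at its midpoint, so each end is L/2 = 0.0312 m away along the wire.
sinθ₁ = 0.0312/√(0.0312²+0.0115²) = 0.9383; sinθ₂ = 0.0312/√(0.0312²+0.0115²) = 0.9383.
B = (4π×10⁻⁷ × 18.7) / (4π × 0.0115) × (0.9383 + 0.9383) = 3.05×10⁻⁴ T.

B ≈ 305 μT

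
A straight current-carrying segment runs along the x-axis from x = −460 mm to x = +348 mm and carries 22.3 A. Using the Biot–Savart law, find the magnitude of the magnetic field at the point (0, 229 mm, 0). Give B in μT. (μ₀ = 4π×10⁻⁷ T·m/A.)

B ≈ 16.9 μT

For a finite straight segment, B = (μ₀I/4πd)(sinθ₁ + sinθ₂), where θ₁, θ₂ are the angles from the perpendicular to each end.
The perpendicular distance is d = 0.229 m; the end-offsets along the wire are a = 0.46 m and b = 0.348 m.
sinθ₁ = 0.46/√(0.46²+0.229²) = 0.8952; sinθ₂ = 0.348/√(0.348²+0.229²) = 0.8354.
B = (4π×10⁻⁷ × 22.3) / (4π × 0.229) × (0.8952 + 0.8354) = 1.69×10⁻⁵ T.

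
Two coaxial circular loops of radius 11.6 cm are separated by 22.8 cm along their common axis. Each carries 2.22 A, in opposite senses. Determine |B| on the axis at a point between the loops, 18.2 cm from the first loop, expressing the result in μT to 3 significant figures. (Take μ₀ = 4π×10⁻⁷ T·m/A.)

B ≈ 7.79 μT

Each loop contributes B = μ₀IR²/[2(R²+z²)^(3/2)] on the axis, with z measured from that loop.
Loop 1 (z = 0.182 m): B₁ = 1.87×10⁻⁶ T. Loop 2 (z = 0.046 m): B₂ = 9.66×10⁻⁶ T.
The fields oppose: B = |B₁ − B₂| = 7.79×10⁻⁶ T.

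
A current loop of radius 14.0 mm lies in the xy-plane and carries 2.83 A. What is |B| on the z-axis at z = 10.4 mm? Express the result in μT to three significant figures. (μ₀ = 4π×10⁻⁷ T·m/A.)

B ≈ 65.7 μT

On the axis of a circular loop, B = μ₀IR² / [2(R²+z²)^(3/2)].
R² + z² = (0.014)² + (0.0104)² = 0.0003042 m², and (R²+z²)^(3/2) = 5.30×10⁻⁶ m³.
B = (4π×10⁻⁷ × 2.83 × 0.000196) / (2 × 5.30×10⁻⁶) = 6.57×10⁻⁵ T.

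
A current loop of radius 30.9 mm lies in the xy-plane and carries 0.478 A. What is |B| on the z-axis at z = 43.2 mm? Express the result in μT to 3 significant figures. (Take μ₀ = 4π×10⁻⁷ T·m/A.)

B ≈ 1.91 μT

On the axis of a circular loop, B = μ₀IR² / [2(R²+z²)^(3/2)].
R² + z² = (0.0309)² + (0.0432)² = 0.002821 m², and (R²+z²)^(3/2) = 1.50×10⁻⁴ m³.
B = (4π×10⁻⁷ × 0.478 × 0.0009548) / (2 × 1.50×10⁻⁴) = 1.91×10⁻⁶ T.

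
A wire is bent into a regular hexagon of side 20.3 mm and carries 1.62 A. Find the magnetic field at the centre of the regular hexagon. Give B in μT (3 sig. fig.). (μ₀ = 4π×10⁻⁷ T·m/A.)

Each side is a finite straight segment at perpendicular distance d = a/(2 tan(π/6)) = 0.01758 m from the centre, with end-angles ±π/6.
One side contributes B₁ = (μ₀I/4πd)·2 sin(π/6) = 9.21×10⁻⁶ T.
All 6 sides add in the same direction: B = 6 × 9.21×10⁻⁶ = 5.53×10⁻⁵ T.

B ≈ 55.3 μT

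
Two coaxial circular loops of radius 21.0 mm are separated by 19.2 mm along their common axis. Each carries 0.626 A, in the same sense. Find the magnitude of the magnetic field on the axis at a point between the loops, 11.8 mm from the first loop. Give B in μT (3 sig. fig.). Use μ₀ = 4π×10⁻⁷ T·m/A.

B ≈ 28.1 μT

Each loop contributes B = μ₀IR²/[2(R²+z²)^(3/2)] on the axis, with z measured from that loop.
Loop 1 (z = 0.0118 m): B₁ = 1.24×10⁻⁵ T. Loop 2 (z = 0.0074 m): B₂ = 1.57×10⁻⁵ T.
The fields add: B = B₁ + B₂ = 2.81×10⁻⁵ T.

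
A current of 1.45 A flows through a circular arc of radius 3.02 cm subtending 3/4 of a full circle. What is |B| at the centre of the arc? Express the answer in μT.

B ≈ 22.6 μT

The Biot–Savart field of a circular arc at its centre is B = μ₀Iφ/(4πR), with φ = 4.712 rad.
B = (4π×10⁻⁷ × 1.45 × 4.712) / (4π × 0.0302) = 2.26×10⁻⁵ T.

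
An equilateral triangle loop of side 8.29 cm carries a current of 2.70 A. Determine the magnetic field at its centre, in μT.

Each side is a finite straight segment at perpendicular distance d = a/(2 tan(π/3)) = 0.02393 m from the centre, with end-angles ±π/3.
One side contributes B₁ = (μ₀I/4πd)·2 sin(π/3) = 1.95×10⁻⁵ T.
All 3 sides add in the same direction: B = 3 × 1.95×10⁻⁵ = 5.86×10⁻⁵ T.

B ≈ 58.6 μT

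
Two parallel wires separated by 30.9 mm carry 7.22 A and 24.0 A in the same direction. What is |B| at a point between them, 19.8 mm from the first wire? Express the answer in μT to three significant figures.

Each long wire gives B = μ₀I/(2πd). Distances are d₁ = 0.0198 m and d₂ = 0.0111 m.
B₁ = 7.29×10⁻⁵ T, B₂ = 4.32×10⁻⁴ T.
Between parallel currents the two contributions point in opposite directions, so they subtract. B = |B₁ − B₂| = |7.29×10⁻⁵ − 4.32×10⁻⁴| = 3.60×10⁻⁴ T.

B ≈ 360 μT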